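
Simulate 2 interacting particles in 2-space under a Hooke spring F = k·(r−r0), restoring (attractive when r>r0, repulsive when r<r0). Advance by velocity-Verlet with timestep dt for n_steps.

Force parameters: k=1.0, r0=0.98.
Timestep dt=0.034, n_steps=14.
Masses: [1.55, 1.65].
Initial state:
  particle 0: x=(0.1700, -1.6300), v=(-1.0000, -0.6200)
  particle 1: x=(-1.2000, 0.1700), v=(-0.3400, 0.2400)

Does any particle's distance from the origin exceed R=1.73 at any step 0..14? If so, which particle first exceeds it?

yes, particle 0

step 0: x0=(0.1700, -1.6300) x1=(-1.2000, 0.1700)
step 1: x0=(0.1357, -1.6507) x1=(-1.2113, 0.1778)
step 2: x0=(0.1008, -1.6706) x1=(-1.2220, 0.1849)
step 3: x0=(0.0654, -1.6898) x1=(-1.2323, 0.1912)
step 4: x0=(0.0295, -1.7081) x1=(-1.2420, 0.1968)
step 5: x0=(-0.0071, -1.7256) x1=(-1.2512, 0.2016)
step 6: x0=(-0.0441, -1.7423) x1=(-1.2599, 0.2057)
step 7: x0=(-0.0817, -1.7582) x1=(-1.2681, 0.2089)
step 8: x0=(-0.1198, -1.7732) x1=(-1.2758, 0.2114)
step 9: x0=(-0.1583, -1.7874) x1=(-1.2831, 0.2131)
step 10: x0=(-0.1974, -1.8007) x1=(-1.2899, 0.2139)
step 11: x0=(-0.2369, -1.8132) x1=(-1.2963, 0.2140)
step 12: x0=(-0.2769, -1.8248) x1=(-1.3022, 0.2132)
step 13: x0=(-0.3173, -1.8355) x1=(-1.3077, 0.2117)
step 14: x0=(-0.3581, -1.8453) x1=(-1.3129, 0.2093)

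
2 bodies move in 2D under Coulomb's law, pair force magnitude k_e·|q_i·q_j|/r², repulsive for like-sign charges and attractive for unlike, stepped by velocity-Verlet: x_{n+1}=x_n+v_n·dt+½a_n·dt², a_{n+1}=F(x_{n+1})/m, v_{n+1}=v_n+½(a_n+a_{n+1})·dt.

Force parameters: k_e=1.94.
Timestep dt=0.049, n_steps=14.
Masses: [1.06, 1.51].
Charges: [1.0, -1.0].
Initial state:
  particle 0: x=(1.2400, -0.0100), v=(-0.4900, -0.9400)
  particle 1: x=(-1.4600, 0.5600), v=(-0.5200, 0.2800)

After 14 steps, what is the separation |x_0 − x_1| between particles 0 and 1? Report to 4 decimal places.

2.9727

step 0: x0=(1.2400, -0.0100) x1=(-1.4600, 0.5600)
step 1: x0=(1.2157, -0.0560) x1=(-1.4853, 0.5737)
step 2: x0=(1.1909, -0.1019) x1=(-1.5102, 0.5873)
step 3: x0=(1.1655, -0.1476) x1=(-1.5347, 0.6008)
step 4: x0=(1.1395, -0.1932) x1=(-1.5588, 0.6141)
step 5: x0=(1.1131, -0.2386) x1=(-1.5826, 0.6274)
step 6: x0=(1.0861, -0.2839) x1=(-1.6060, 0.6406)
step 7: x0=(1.0586, -0.3289) x1=(-1.6290, 0.6536)
step 8: x0=(1.0306, -0.3738) x1=(-1.6517, 0.6665)
step 9: x0=(1.0021, -0.4185) x1=(-1.6740, 0.6793)
step 10: x0=(0.9731, -0.4630) x1=(-1.6960, 0.6919)
step 11: x0=(0.9436, -0.5073) x1=(-1.7176, 0.7044)
step 12: x0=(0.9137, -0.5514) x1=(-1.7389, 0.7167)
step 13: x0=(0.8833, -0.5953) x1=(-1.7599, 0.7289)
step 14: x0=(0.8525, -0.6389) x1=(-1.7806, 0.7409)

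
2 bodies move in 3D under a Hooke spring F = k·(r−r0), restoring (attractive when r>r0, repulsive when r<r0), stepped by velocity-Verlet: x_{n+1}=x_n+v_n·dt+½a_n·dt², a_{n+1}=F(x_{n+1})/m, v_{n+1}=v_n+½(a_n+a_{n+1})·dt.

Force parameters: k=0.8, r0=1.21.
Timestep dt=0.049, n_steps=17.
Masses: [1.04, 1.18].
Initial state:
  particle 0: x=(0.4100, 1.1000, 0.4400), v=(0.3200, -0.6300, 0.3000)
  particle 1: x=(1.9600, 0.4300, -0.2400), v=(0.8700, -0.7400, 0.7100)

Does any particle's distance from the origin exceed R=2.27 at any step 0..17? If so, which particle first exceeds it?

yes, particle 1

step 0: x0=(0.4100, 1.1000, 0.4400) x1=(1.9600, 0.4300, -0.2400)
step 1: x0=(0.4262, 1.0689, 0.4545) x1=(2.0022, 0.3939, -0.2050)
step 2: x0=(0.4433, 1.0374, 0.4686) x1=(2.0435, 0.3582, -0.1697)
step 3: x0=(0.4615, 1.0055, 0.4822) x1=(2.0840, 0.3229, -0.1340)
step 4: x0=(0.4807, 0.9731, 0.4955) x1=(2.1235, 0.2880, -0.0979)
step 5: x0=(0.5010, 0.9403, 0.5084) x1=(2.1620, 0.2534, -0.0615)
step 6: x0=(0.5224, 0.9070, 0.5209) x1=(2.1996, 0.2193, -0.0248)
step 7: x0=(0.5450, 0.8732, 0.5330) x1=(2.2362, 0.1856, 0.0123)
step 8: x0=(0.5686, 0.8390, 0.5448) x1=(2.2718, 0.1523, 0.0496)
step 9: x0=(0.5934, 0.8044, 0.5562) x1=(2.3064, 0.1193, 0.0873)
step 10: x0=(0.6194, 0.7693, 0.5674) x1=(2.3400, 0.0868, 0.1252)
step 11: x0=(0.6465, 0.7337, 0.5782) x1=(2.3725, 0.0547, 0.1634)
step 12: x0=(0.6748, 0.6976, 0.5888) x1=(2.4041, 0.0230, 0.2018)
step 13: x0=(0.7042, 0.6611, 0.5991) x1=(2.4346, -0.0083, 0.2405)
step 14: x0=(0.7348, 0.6242, 0.6092) x1=(2.4641, -0.0392, 0.2794)
step 15: x0=(0.7665, 0.5868, 0.6190) x1=(2.4926, -0.0697, 0.3184)
step 16: x0=(0.7993, 0.5490, 0.6287) x1=(2.5201, -0.0999, 0.3577)
step 17: x0=(0.8333, 0.5108, 0.6381) x1=(2.5466, -0.1297, 0.3971)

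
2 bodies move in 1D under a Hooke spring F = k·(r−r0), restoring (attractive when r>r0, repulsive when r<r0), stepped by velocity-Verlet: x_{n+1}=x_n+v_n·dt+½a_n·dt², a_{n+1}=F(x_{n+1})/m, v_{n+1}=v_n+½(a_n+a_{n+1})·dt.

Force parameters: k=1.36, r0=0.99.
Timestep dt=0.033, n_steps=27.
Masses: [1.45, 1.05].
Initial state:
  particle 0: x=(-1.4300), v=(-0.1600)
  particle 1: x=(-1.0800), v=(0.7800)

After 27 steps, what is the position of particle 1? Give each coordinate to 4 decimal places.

step 0: x0=(-1.4300) x1=(-1.0800)
step 1: x0=(-1.4356) x1=(-1.0538)
step 2: x0=(-1.4418) x1=(-1.0268)
step 3: x0=(-1.4487) x1=(-0.9989)
step 4: x0=(-1.4560) x1=(-0.9703)
step 5: x0=(-1.4639) x1=(-0.9409)
step 6: x0=(-1.4723) x1=(-0.9110)
step 7: x0=(-1.4811) x1=(-0.8804)
step 8: x0=(-1.4903) x1=(-0.8492)
step 9: x0=(-1.4998) x1=(-0.8176)
step 10: x0=(-1.5097) x1=(-0.7855)
step 11: x0=(-1.5198) x1=(-0.7531)
step 12: x0=(-1.5302) x1=(-0.7203)
step 13: x0=(-1.5407) x1=(-0.6873)
step 14: x0=(-1.5514) x1=(-0.6541)
step 15: x0=(-1.5622) x1=(-0.6207)
step 16: x0=(-1.5730) x1=(-0.5873)
step 17: x0=(-1.5839) x1=(-0.5539)
step 18: x0=(-1.5947) x1=(-0.5205)
step 19: x0=(-1.6054) x1=(-0.4873)
step 20: x0=(-1.6159) x1=(-0.4542)
step 21: x0=(-1.6264) x1=(-0.4214)
step 22: x0=(-1.6365) x1=(-0.3889)
step 23: x0=(-1.6465) x1=(-0.3568)
step 24: x0=(-1.6561) x1=(-0.3250)
step 25: x0=(-1.6653) x1=(-0.2938)
step 26: x0=(-1.6742) x1=(-0.2631)
step 27: x0=(-1.6827) x1=(-0.2330)

(-0.2330)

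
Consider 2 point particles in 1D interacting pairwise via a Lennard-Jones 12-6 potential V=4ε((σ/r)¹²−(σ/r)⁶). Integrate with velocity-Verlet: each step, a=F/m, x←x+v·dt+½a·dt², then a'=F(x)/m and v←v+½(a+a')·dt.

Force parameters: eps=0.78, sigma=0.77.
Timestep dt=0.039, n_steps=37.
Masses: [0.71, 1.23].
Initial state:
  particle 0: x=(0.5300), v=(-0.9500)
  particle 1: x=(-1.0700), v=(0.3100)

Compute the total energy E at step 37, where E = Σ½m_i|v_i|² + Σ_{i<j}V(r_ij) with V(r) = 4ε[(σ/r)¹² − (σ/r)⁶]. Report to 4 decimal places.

0.5189

step 0: x0=(0.5300) x1=(-1.0700)
step 1: x0=(0.4928) x1=(-1.0578)
step 2: x0=(0.4552) x1=(-1.0454)
step 3: x0=(0.4172) x1=(-1.0328)
step 4: x0=(0.3785) x1=(-1.0198)
step 5: x0=(0.3391) x1=(-1.0063)
step 6: x0=(0.2988) x1=(-0.9923)
step 7: x0=(0.2571) x1=(-0.9776)
step 8: x0=(0.2138) x1=(-0.9618)
step 9: x0=(0.1682) x1=(-0.9448)
step 10: x0=(0.1195) x1=(-0.9260)
step 11: x0=(0.0667) x1=(-0.9048)
step 12: x0=(0.0087) x1=(-0.8806)
step 13: x0=(-0.0523) x1=(-0.8547)
step 14: x0=(-0.0914) x1=(-0.8415)
step 15: x0=(-0.0466) x1=(-0.8766)
step 16: x0=(0.0067) x1=(-0.9167)
step 17: x0=(0.0552) x1=(-0.9540)
step 18: x0=(0.0989) x1=(-0.9885)
step 19: x0=(0.1392) x1=(-1.0210)
step 20: x0=(0.1770) x1=(-1.0522)
step 21: x0=(0.2131) x1=(-1.0823)
step 22: x0=(0.2479) x1=(-1.1117)
step 23: x0=(0.2818) x1=(-1.1406)
step 24: x0=(0.3151) x1=(-1.1690)
step 25: x0=(0.3478) x1=(-1.1972)
step 26: x0=(0.3802) x1=(-1.2252)
step 27: x0=(0.4122) x1=(-1.2530)
step 28: x0=(0.4440) x1=(-1.2807)
step 29: x0=(0.4757) x1=(-1.3083)
step 30: x0=(0.5072) x1=(-1.3357)
step 31: x0=(0.5386) x1=(-1.3632)
step 32: x0=(0.5699) x1=(-1.3905)
step 33: x0=(0.6011) x1=(-1.4178)
step 34: x0=(0.6323) x1=(-1.4451)
step 35: x0=(0.6634) x1=(-1.4724)
step 36: x0=(0.6945) x1=(-1.4996)
step 37: x0=(0.7255) x1=(-1.5268)
step 0 velocities: v0=(-0.9500) v1=(0.3100)
step 0: KE=0.3795, PE=-0.0383, E=0.3412
step 37 velocities: v0=(0.7955) v1=(-0.6975)
step 37: KE=0.5239, PE=-0.0050, E=0.5189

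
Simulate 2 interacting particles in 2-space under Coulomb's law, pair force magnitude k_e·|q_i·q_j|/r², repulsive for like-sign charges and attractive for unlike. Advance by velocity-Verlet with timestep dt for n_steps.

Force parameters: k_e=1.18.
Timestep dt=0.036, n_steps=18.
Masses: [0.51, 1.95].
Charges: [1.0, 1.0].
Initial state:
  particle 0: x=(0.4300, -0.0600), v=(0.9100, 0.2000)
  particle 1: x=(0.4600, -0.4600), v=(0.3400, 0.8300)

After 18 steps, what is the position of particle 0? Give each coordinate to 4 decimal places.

(1.0963, 1.6564)

step 0: x0=(0.4300, -0.0600) x1=(0.4600, -0.4600)
step 1: x0=(0.4621, -0.0435) x1=(0.4724, -0.4326)
step 2: x0=(0.4936, -0.0072) x1=(0.4850, -0.4103)
step 3: x0=(0.5255, 0.0475) x1=(0.4974, -0.3928)
step 4: x0=(0.5584, 0.1176) x1=(0.5096, -0.3794)
step 5: x0=(0.5925, 0.1997) x1=(0.5215, -0.3691)
step 6: x0=(0.6277, 0.2908) x1=(0.5331, -0.3612)
step 7: x0=(0.6640, 0.3888) x1=(0.5445, -0.3550)
step 8: x0=(0.7010, 0.4919) x1=(0.5556, -0.3502)
step 9: x0=(0.7387, 0.5992) x1=(0.5665, -0.3465)
step 10: x0=(0.7771, 0.7096) x1=(0.5773, -0.3436)
step 11: x0=(0.8159, 0.8225) x1=(0.5880, -0.3414)
step 12: x0=(0.8551, 0.9376) x1=(0.5985, -0.3398)
step 13: x0=(0.8947, 1.0544) x1=(0.6090, -0.3385)
step 14: x0=(0.9345, 1.1727) x1=(0.6194, -0.3377)
step 15: x0=(0.9747, 1.2922) x1=(0.6297, -0.3372)
step 16: x0=(1.0150, 1.4127) x1=(0.6399, -0.3370)
step 17: x0=(1.0556, 1.5342) x1=(0.6501, -0.3370)
step 18: x0=(1.0963, 1.6564) x1=(0.6603, -0.3372)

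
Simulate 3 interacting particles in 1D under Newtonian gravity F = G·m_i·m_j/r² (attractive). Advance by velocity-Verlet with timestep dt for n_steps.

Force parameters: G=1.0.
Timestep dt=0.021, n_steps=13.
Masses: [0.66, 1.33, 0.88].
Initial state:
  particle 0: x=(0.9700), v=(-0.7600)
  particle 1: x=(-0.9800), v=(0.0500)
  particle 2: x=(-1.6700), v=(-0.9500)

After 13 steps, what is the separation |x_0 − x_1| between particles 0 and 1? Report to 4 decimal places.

1.7611

step 0: x0=(0.9700) x1=(-0.9800) x2=(-1.6700)
step 1: x0=(0.9539) x1=(-0.9793) x2=(-1.6893)
step 2: x0=(0.9377) x1=(-0.9793) x2=(-1.7074)
step 3: x0=(0.9212) x1=(-0.9800) x2=(-1.7244)
step 4: x0=(0.9045) x1=(-0.9813) x2=(-1.7402)
step 5: x0=(0.8875) x1=(-0.9832) x2=(-1.7550)
step 6: x0=(0.8704) x1=(-0.9856) x2=(-1.7688)
step 7: x0=(0.8530) x1=(-0.9886) x2=(-1.7816)
step 8: x0=(0.8354) x1=(-0.9921) x2=(-1.7934)
step 9: x0=(0.8175) x1=(-0.9962) x2=(-1.8042)
step 10: x0=(0.7995) x1=(-1.0007) x2=(-1.8141)
step 11: x0=(0.7812) x1=(-1.0057) x2=(-1.8231)
step 12: x0=(0.7626) x1=(-1.0113) x2=(-1.8312)
step 13: x0=(0.7438) x1=(-1.0173) x2=(-1.8383)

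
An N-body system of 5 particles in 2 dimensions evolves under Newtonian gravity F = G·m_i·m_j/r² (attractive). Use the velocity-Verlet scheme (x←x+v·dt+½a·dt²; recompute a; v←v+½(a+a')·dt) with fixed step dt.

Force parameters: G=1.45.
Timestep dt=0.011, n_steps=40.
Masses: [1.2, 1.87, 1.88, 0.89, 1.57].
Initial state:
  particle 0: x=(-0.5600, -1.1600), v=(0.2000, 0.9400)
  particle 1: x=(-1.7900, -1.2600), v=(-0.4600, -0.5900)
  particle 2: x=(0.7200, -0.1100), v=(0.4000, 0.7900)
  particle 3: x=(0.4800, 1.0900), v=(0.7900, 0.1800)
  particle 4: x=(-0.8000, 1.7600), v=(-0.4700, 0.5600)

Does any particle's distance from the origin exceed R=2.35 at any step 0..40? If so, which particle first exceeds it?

yes, particle 1

step 0: x0=(-0.5600, -1.1600) x1=(-1.7900, -1.2600) x2=(0.7200, -0.1100) x3=(0.4800, 1.0900) x4=(-0.8000, 1.7600)
step 1: x0=(-0.5579, -1.1496) x1=(-1.7950, -1.2665) x2=(0.7243, -0.1013) x3=(0.4886, 1.0919) x4=(-0.8051, 1.7661)
step 2: x0=(-0.5558, -1.1391) x1=(-1.7997, -1.2728) x2=(0.7285, -0.0925) x3=(0.4972, 1.0935) x4=(-0.8102, 1.7721)
step 3: x0=(-0.5539, -1.1285) x1=(-1.8043, -1.2792) x2=(0.7325, -0.0836) x3=(0.5056, 1.0950) x4=(-0.8151, 1.7779)
step 4: x0=(-0.5521, -1.1178) x1=(-1.8087, -1.2854) x2=(0.7364, -0.0746) x3=(0.5139, 1.0962) x4=(-0.8199, 1.7836)
step 5: x0=(-0.5504, -1.1069) x1=(-1.8129, -1.2916) x2=(0.7401, -0.0656) x3=(0.5221, 1.0972) x4=(-0.8247, 1.7891)
step 6: x0=(-0.5487, -1.0960) x1=(-1.8169, -1.2977) x2=(0.7437, -0.0565) x3=(0.5302, 1.0980) x4=(-0.8294, 1.7946)
step 7: x0=(-0.5472, -1.0850) x1=(-1.8208, -1.3038) x2=(0.7472, -0.0473) x3=(0.5383, 1.0985) x4=(-0.8339, 1.7999)
step 8: x0=(-0.5458, -1.0738) x1=(-1.8244, -1.3097) x2=(0.7505, -0.0380) x3=(0.5462, 1.0988) x4=(-0.8384, 1.8051)
step 9: x0=(-0.5444, -1.0626) x1=(-1.8279, -1.3156) x2=(0.7536, -0.0287) x3=(0.5540, 1.0989) x4=(-0.8428, 1.8101)
step 10: x0=(-0.5432, -1.0513) x1=(-1.8312, -1.3214) x2=(0.7566, -0.0192) x3=(0.5618, 1.0987) x4=(-0.8471, 1.8151)
step 11: x0=(-0.5420, -1.0399) x1=(-1.8344, -1.3272) x2=(0.7595, -0.0097) x3=(0.5694, 1.0983) x4=(-0.8514, 1.8199)
step 12: x0=(-0.5409, -1.0284) x1=(-1.8374, -1.3328) x2=(0.7622, -0.0001) x3=(0.5770, 1.0975) x4=(-0.8555, 1.8246)
step 13: x0=(-0.5399, -1.0168) x1=(-1.8402, -1.3384) x2=(0.7647, 0.0096) x3=(0.5844, 1.0966) x4=(-0.8596, 1.8291)
step 14: x0=(-0.5389, -1.0051) x1=(-1.8428, -1.3439) x2=(0.7672, 0.0195) x3=(0.5918, 1.0953) x4=(-0.8636, 1.8336)
step 15: x0=(-0.5380, -0.9934) x1=(-1.8453, -1.3493) x2=(0.7694, 0.0294) x3=(0.5991, 1.0938) x4=(-0.8675, 1.8379)
step 16: x0=(-0.5372, -0.9815) x1=(-1.8476, -1.3547) x2=(0.7715, 0.0394) x3=(0.6063, 1.0920) x4=(-0.8713, 1.8421)
step 17: x0=(-0.5365, -0.9696) x1=(-1.8498, -1.3599) x2=(0.7735, 0.0495) x3=(0.6135, 1.0899) x4=(-0.8750, 1.8462)
step 18: x0=(-0.5358, -0.9576) x1=(-1.8518, -1.3651) x2=(0.7754, 0.0598) x3=(0.6205, 1.0875) x4=(-0.8786, 1.8501)
step 19: x0=(-0.5352, -0.9455) x1=(-1.8536, -1.3702) x2=(0.7770, 0.0701) x3=(0.6275, 1.0848) x4=(-0.8822, 1.8540)
step 20: x0=(-0.5346, -0.9333) x1=(-1.8553, -1.3752) x2=(0.7786, 0.0806) x3=(0.6344, 1.0817) x4=(-0.8857, 1.8577)
step 21: x0=(-0.5341, -0.9210) x1=(-1.8569, -1.3801) x2=(0.7800, 0.0911) x3=(0.6412, 1.0784) x4=(-0.8891, 1.8613)
step 22: x0=(-0.5337, -0.9087) x1=(-1.8583, -1.3850) x2=(0.7812, 0.1019) x3=(0.6480, 1.0747) x4=(-0.8924, 1.8648)
step 23: x0=(-0.5333, -0.8963) x1=(-1.8595, -1.3897) x2=(0.7823, 0.1127) x3=(0.6547, 1.0706) x4=(-0.8957, 1.8681)
step 24: x0=(-0.5329, -0.8838) x1=(-1.8606, -1.3944) x2=(0.7833, 0.1237) x3=(0.6613, 1.0662) x4=(-0.8988, 1.8714)
step 25: x0=(-0.5326, -0.8713) x1=(-1.8616, -1.3990) x2=(0.7841, 0.1348) x3=(0.6678, 1.0614) x4=(-0.9019, 1.8745)
step 26: x0=(-0.5324, -0.8586) x1=(-1.8624, -1.4035) x2=(0.7848, 0.1460) x3=(0.6742, 1.0562) x4=(-0.9049, 1.8775)
step 27: x0=(-0.5321, -0.8459) x1=(-1.8631, -1.4079) x2=(0.7853, 0.1575) x3=(0.6806, 1.0506) x4=(-0.9078, 1.8804)
step 28: x0=(-0.5319, -0.8331) x1=(-1.8636, -1.4122) x2=(0.7857, 0.1690) x3=(0.6869, 1.0446) x4=(-0.9107, 1.8832)
step 29: x0=(-0.5318, -0.8203) x1=(-1.8640, -1.4165) x2=(0.7859, 0.1808) x3=(0.6932, 1.0382) x4=(-0.9134, 1.8858)
step 30: x0=(-0.5317, -0.8073) x1=(-1.8643, -1.4206) x2=(0.7860, 0.1927) x3=(0.6993, 1.0313) x4=(-0.9161, 1.8884)
step 31: x0=(-0.5316, -0.7943) x1=(-1.8644, -1.4247) x2=(0.7859, 0.2048) x3=(0.7055, 1.0240) x4=(-0.9187, 1.8908)
step 32: x0=(-0.5315, -0.7813) x1=(-1.8644, -1.4286) x2=(0.7857, 0.2171) x3=(0.7115, 1.0161) x4=(-0.9213, 1.8931)
step 33: x0=(-0.5315, -0.7681) x1=(-1.8643, -1.4325) x2=(0.7853, 0.2297) x3=(0.7175, 1.0077) x4=(-0.9237, 1.8953)
step 34: x0=(-0.5315, -0.7549) x1=(-1.8641, -1.4363) x2=(0.7848, 0.2424) x3=(0.7234, 0.9988) x4=(-0.9261, 1.8974)
step 35: x0=(-0.5315, -0.7416) x1=(-1.8637, -1.4400) x2=(0.7842, 0.2554) x3=(0.7292, 0.9892) x4=(-0.9284, 1.8993)
step 36: x0=(-0.5315, -0.7283) x1=(-1.8632, -1.4436) x2=(0.7834, 0.2686) x3=(0.7350, 0.9791) x4=(-0.9306, 1.9012)
step 37: x0=(-0.5315, -0.7148) x1=(-1.8625, -1.4471) x2=(0.7824, 0.2822) x3=(0.7407, 0.9682) x4=(-0.9328, 1.9029)
step 38: x0=(-0.5316, -0.7013) x1=(-1.8618, -1.4505) x2=(0.7813, 0.2960) x3=(0.7463, 0.9567) x4=(-0.9348, 1.9045)
step 39: x0=(-0.5316, -0.6877) x1=(-1.8609, -1.4538) x2=(0.7801, 0.3101) x3=(0.7519, 0.9444) x4=(-0.9368, 1.9060)
step 40: x0=(-0.5317, -0.6741) x1=(-1.8599, -1.4571) x2=(0.7787, 0.3246) x3=(0.7574, 0.9312) x4=(-0.9387, 1.9073)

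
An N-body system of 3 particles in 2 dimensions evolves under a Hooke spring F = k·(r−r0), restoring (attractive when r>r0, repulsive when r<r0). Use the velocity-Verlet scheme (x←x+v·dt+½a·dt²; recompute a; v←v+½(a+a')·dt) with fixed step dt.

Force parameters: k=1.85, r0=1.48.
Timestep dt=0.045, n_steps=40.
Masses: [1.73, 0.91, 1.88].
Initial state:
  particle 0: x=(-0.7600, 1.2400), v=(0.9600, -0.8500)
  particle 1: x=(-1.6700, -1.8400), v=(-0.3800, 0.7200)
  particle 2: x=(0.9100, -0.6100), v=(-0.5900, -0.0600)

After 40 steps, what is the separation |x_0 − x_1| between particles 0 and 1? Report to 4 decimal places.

step 0: x0=(-0.7600, 1.2400) x1=(-1.6700, -1.8400) x2=(0.9100, -0.6100)
step 1: x0=(-0.7166, 1.1991) x1=(-1.6835, -1.8030) x2=(0.8815, -0.6125)
step 2: x0=(-0.6730, 1.1533) x1=(-1.6899, -1.7570) x2=(0.8494, -0.6148)
step 3: x0=(-0.6293, 1.1028) x1=(-1.6892, -1.7027) x2=(0.8138, -0.6169)
step 4: x0=(-0.5857, 1.0479) x1=(-1.6816, -1.6404) x2=(0.7749, -0.6187)
step 5: x0=(-0.5423, 0.9891) x1=(-1.6673, -1.5708) x2=(0.7330, -0.6205)
step 6: x0=(-0.4993, 0.9267) x1=(-1.6466, -1.4947) x2=(0.6884, -0.6221)
step 7: x0=(-0.4569, 0.8611) x1=(-1.6199, -1.4126) x2=(0.6413, -0.6238)
step 8: x0=(-0.4150, 0.7928) x1=(-1.5876, -1.3253) x2=(0.5920, -0.6254)
step 9: x0=(-0.3737, 0.7223) x1=(-1.5502, -1.2336) x2=(0.5409, -0.6271)
step 10: x0=(-0.3332, 0.6500) x1=(-1.5084, -1.1383) x2=(0.4883, -0.6289)
step 11: x0=(-0.2934, 0.5765) x1=(-1.4628, -1.0401) x2=(0.4345, -0.6310)
step 12: x0=(-0.2544, 0.5021) x1=(-1.4141, -0.9398) x2=(0.3799, -0.6333)
step 13: x0=(-0.2160, 0.4275) x1=(-1.3630, -0.8381) x2=(0.3249, -0.6361)
step 14: x0=(-0.1783, 0.3531) x1=(-1.3104, -0.7355) x2=(0.2696, -0.6395)
step 15: x0=(-0.1410, 0.2793) x1=(-1.2572, -0.6327) x2=(0.2145, -0.6436)
step 16: x0=(-0.1041, 0.2066) x1=(-1.2041, -0.5300) x2=(0.1597, -0.6486)
step 17: x0=(-0.0672, 0.1352) x1=(-1.1519, -0.4276) x2=(0.1055, -0.6547)
step 18: x0=(-0.0302, 0.0656) x1=(-1.1016, -0.3256) x2=(0.0519, -0.6622)
step 19: x0=(0.0074, -0.0022) x1=(-1.0536, -0.2237) x2=(-0.0009, -0.6713)
step 20: x0=(0.0458, -0.0681) x1=(-1.0086, -0.1216) x2=(-0.0531, -0.6824)
step 21: x0=(0.0854, -0.1321) x1=(-0.9665, -0.0188) x2=(-0.1050, -0.6954)
step 22: x0=(0.1265, -0.1944) x1=(-0.9275, 0.0852) x2=(-0.1568, -0.7107)
step 23: x0=(0.1694, -0.2552) x1=(-0.8911, 0.1906) x2=(-0.2090, -0.7280)
step 24: x0=(0.2141, -0.3148) x1=(-0.8567, 0.2977) x2=(-0.2619, -0.7472)
step 25: x0=(0.2607, -0.3734) x1=(-0.8238, 0.4063) x2=(-0.3157, -0.7680)
step 26: x0=(0.3089, -0.4313) x1=(-0.7917, 0.5160) x2=(-0.3706, -0.7901)
step 27: x0=(0.3584, -0.4885) x1=(-0.7599, 0.6262) x2=(-0.4267, -0.8130)
step 28: x0=(0.4091, -0.5450) x1=(-0.7277, 0.7361) x2=(-0.4840, -0.8364)
step 29: x0=(0.4606, -0.6008) x1=(-0.6948, 0.8449) x2=(-0.5424, -0.8599)
step 30: x0=(0.5125, -0.6557) x1=(-0.6609, 0.9515) x2=(-0.6016, -0.8832)
step 31: x0=(0.5645, -0.7095) x1=(-0.6258, 1.0549) x2=(-0.6616, -0.9059)
step 32: x0=(0.6162, -0.7622) x1=(-0.5891, 1.1542) x2=(-0.7220, -0.9278)
step 33: x0=(0.6673, -0.8133) x1=(-0.5509, 1.2482) x2=(-0.7825, -0.9484)
step 34: x0=(0.7174, -0.8628) x1=(-0.5111, 1.3360) x2=(-0.8430, -0.9677)
step 35: x0=(0.7663, -0.9103) x1=(-0.4697, 1.4167) x2=(-0.9031, -0.9852)
step 36: x0=(0.8135, -0.9556) x1=(-0.4268, 1.4892) x2=(-0.9624, -1.0008)
step 37: x0=(0.8589, -0.9984) x1=(-0.3825, 1.5528) x2=(-1.0207, -1.0144)
step 38: x0=(0.9022, -1.0387) x1=(-0.3368, 1.6067) x2=(-1.0777, -1.0257)
step 39: x0=(0.9430, -1.0761) x1=(-0.2901, 1.6503) x2=(-1.1329, -1.0346)
step 40: x0=(0.9812, -1.1105) x1=(-0.2424, 1.6830) x2=(-1.1862, -1.0409)

3.0497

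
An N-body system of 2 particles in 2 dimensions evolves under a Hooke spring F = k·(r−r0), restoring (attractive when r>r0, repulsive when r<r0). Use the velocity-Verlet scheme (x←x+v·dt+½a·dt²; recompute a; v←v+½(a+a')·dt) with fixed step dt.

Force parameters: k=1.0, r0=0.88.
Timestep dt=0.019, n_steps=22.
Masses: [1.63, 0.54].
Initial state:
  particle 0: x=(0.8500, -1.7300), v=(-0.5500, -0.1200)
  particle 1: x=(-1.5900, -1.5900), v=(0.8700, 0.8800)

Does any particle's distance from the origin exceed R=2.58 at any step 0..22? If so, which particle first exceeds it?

step 0: x0=(0.8500, -1.7300) x1=(-1.5900, -1.5900)
step 1: x0=(0.8394, -1.7323) x1=(-1.5729, -1.5733)
step 2: x0=(0.8284, -1.7345) x1=(-1.5549, -1.5567)
step 3: x0=(0.8171, -1.7367) x1=(-1.5358, -1.5401)
step 4: x0=(0.8055, -1.7389) x1=(-1.5157, -1.5237)
step 5: x0=(0.7936, -1.7411) x1=(-1.4947, -1.5073)
step 6: x0=(0.7813, -1.7432) x1=(-1.4727, -1.4910)
step 7: x0=(0.7687, -1.7453) x1=(-1.4498, -1.4748)
step 8: x0=(0.7559, -1.7474) x1=(-1.4260, -1.4588)
step 9: x0=(0.7427, -1.7494) x1=(-1.4013, -1.4428)
step 10: x0=(0.7293, -1.7514) x1=(-1.3758, -1.4270)
step 11: x0=(0.7156, -1.7534) x1=(-1.3494, -1.4113)
step 12: x0=(0.7016, -1.7552) x1=(-1.3223, -1.3957)
step 13: x0=(0.6874, -1.7571) x1=(-1.2943, -1.3803)
step 14: x0=(0.6729, -1.7589) x1=(-1.2657, -1.3650)
step 15: x0=(0.6582, -1.7607) x1=(-1.2363, -1.3499)
step 16: x0=(0.6433, -1.7624) x1=(-1.2062, -1.3349)
step 17: x0=(0.6281, -1.7640) x1=(-1.1754, -1.3200)
step 18: x0=(0.6127, -1.7656) x1=(-1.1441, -1.3054)
step 19: x0=(0.5972, -1.7672) x1=(-1.1121, -1.2908)
step 20: x0=(0.5814, -1.7687) x1=(-1.0795, -1.2765)
step 21: x0=(0.5655, -1.7701) x1=(-1.0464, -1.2623)
step 22: x0=(0.5493, -1.7715) x1=(-1.0128, -1.2482)

no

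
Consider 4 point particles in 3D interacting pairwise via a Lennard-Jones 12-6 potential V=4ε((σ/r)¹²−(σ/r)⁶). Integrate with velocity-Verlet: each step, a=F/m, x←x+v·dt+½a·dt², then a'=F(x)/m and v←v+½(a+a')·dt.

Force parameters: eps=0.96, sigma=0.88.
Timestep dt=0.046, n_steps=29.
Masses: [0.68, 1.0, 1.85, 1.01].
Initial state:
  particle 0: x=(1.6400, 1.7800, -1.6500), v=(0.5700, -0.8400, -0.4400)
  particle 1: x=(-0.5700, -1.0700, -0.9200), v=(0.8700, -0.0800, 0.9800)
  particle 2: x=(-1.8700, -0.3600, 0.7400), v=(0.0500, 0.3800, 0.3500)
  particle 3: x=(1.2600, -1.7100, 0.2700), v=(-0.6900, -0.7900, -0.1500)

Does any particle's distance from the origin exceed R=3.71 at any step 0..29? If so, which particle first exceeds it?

no

step 0: x0=(1.6400, 1.7800, -1.6500) x1=(-0.5700, -1.0700, -0.9200) x2=(-1.8700, -0.3600, 0.7400) x3=(1.2600, -1.7100, 0.2700)
step 1: x0=(1.6662, 1.7414, -1.6702) x1=(-0.5300, -1.0737, -0.8749) x2=(-1.8677, -0.3425, 0.7561) x3=(1.2282, -1.7463, 0.2631)
step 2: x0=(1.6924, 1.7027, -1.6905) x1=(-0.4899, -1.0774, -0.8296) x2=(-1.8653, -0.3251, 0.7721) x3=(1.1964, -1.7826, 0.2561)
step 3: x0=(1.7186, 1.6641, -1.7107) x1=(-0.4498, -1.0810, -0.7843) x2=(-1.8630, -0.3076, 0.7882) x3=(1.1644, -1.8189, 0.2491)
step 4: x0=(1.7449, 1.6254, -1.7309) x1=(-0.4097, -1.0847, -0.7388) x2=(-1.8606, -0.2902, 0.8041) x3=(1.1324, -1.8551, 0.2420)
step 5: x0=(1.7711, 1.5867, -1.7512) x1=(-0.3694, -1.0885, -0.6932) x2=(-1.8581, -0.2728, 0.8201) x3=(1.1002, -1.8912, 0.2348)
step 6: x0=(1.7973, 1.5481, -1.7714) x1=(-0.3290, -1.0923, -0.6474) x2=(-1.8557, -0.2554, 0.8360) x3=(1.0678, -1.9272, 0.2275)
step 7: x0=(1.8235, 1.5094, -1.7916) x1=(-0.2884, -1.0962, -0.6015) x2=(-1.8532, -0.2380, 0.8520) x3=(1.0352, -1.9631, 0.2201)
step 8: x0=(1.8497, 1.4707, -1.8118) x1=(-0.2476, -1.1003, -0.5553) x2=(-1.8507, -0.2206, 0.8678) x3=(1.0023, -1.9988, 0.2125)
step 9: x0=(1.8759, 1.4320, -1.8321) x1=(-0.2065, -1.1047, -0.5088) x2=(-1.8482, -0.2033, 0.8837) x3=(0.9691, -2.0343, 0.2046)
step 10: x0=(1.9020, 1.3934, -1.8523) x1=(-0.1649, -1.1093, -0.4621) x2=(-1.8456, -0.1859, 0.8996) x3=(0.9354, -2.0694, 0.1965)
step 11: x0=(1.9282, 1.3547, -1.8725) x1=(-0.1229, -1.1144, -0.4150) x2=(-1.8430, -0.1686, 0.9154) x3=(0.9011, -2.1040, 0.1881)
step 12: x0=(1.9544, 1.3160, -1.8927) x1=(-0.0802, -1.1201, -0.3675) x2=(-1.8404, -0.1513, 0.9312) x3=(0.8662, -2.1380, 0.1793)
step 13: x0=(1.9806, 1.2773, -1.9129) x1=(-0.0368, -1.1266, -0.3195) x2=(-1.8378, -0.1340, 0.9470) x3=(0.8306, -2.1712, 0.1701)
step 14: x0=(2.0068, 1.2386, -1.9331) x1=(0.0075, -1.1343, -0.2709) x2=(-1.8352, -0.1167, 0.9628) x3=(0.7940, -2.2032, 0.1603)
step 15: x0=(2.0329, 1.1998, -1.9533) x1=(0.0529, -1.1434, -0.2218) x2=(-1.8325, -0.0994, 0.9785) x3=(0.7563, -2.2337, 0.1499)
step 16: x0=(2.0591, 1.1611, -1.9735) x1=(0.0995, -1.1543, -0.1720) x2=(-1.8298, -0.0822, 0.9943) x3=(0.7174, -2.2624, 0.1389)
step 17: x0=(2.0853, 1.1224, -1.9937) x1=(0.1473, -1.1677, -0.1214) x2=(-1.8271, -0.0649, 1.0101) x3=(0.6772, -2.2887, 0.1272)
step 18: x0=(2.1114, 1.0837, -2.0139) x1=(0.1966, -1.1841, -0.0702) x2=(-1.8244, -0.0477, 1.0258) x3=(0.6355, -2.3120, 0.1149)
step 19: x0=(2.1376, 1.0450, -2.0341) x1=(0.2473, -1.2040, -0.0184) x2=(-1.8217, -0.0304, 1.0415) x3=(0.5925, -2.3317, 0.1020)
step 20: x0=(2.1637, 1.0062, -2.0543) x1=(0.2993, -1.2284, 0.0339) x2=(-1.8189, -0.0132, 1.0573) x3=(0.5481, -2.3471, 0.0886)
step 21: x0=(2.1899, 0.9675, -2.0745) x1=(0.3524, -1.2577, 0.0864) x2=(-1.8161, 0.0040, 1.0730) x3=(0.5026, -2.3576, 0.0750)
step 22: x0=(2.2160, 0.9287, -2.0946) x1=(0.4062, -1.2924, 0.1389) x2=(-1.8134, 0.0213, 1.0887) x3=(0.4564, -2.3626, 0.0614)
step 23: x0=(2.2422, 0.8900, -2.1148) x1=(0.4602, -1.3326, 0.1910) x2=(-1.8106, 0.0385, 1.1044) x3=(0.4100, -2.3623, 0.0482)
step 24: x0=(2.2683, 0.8513, -2.1350) x1=(0.5141, -1.3772, 0.2424) x2=(-1.8078, 0.0557, 1.1201) x3=(0.3637, -2.3575, 0.0357)
step 25: x0=(2.2945, 0.8125, -2.1551) x1=(0.5674, -1.4247, 0.2933) x2=(-1.8050, 0.0729, 1.1358) x3=(0.3179, -2.3498, 0.0237)
step 26: x0=(2.3206, 0.7737, -2.1753) x1=(0.6205, -1.4732, 0.3439) x2=(-1.8022, 0.0901, 1.1515) x3=(0.2723, -2.3412, 0.0120)
step 27: x0=(2.3467, 0.7350, -2.1955) x1=(0.6734, -1.5222, 0.3943) x2=(-1.7994, 0.1073, 1.1672) x3=(0.2270, -2.3321, 0.0006)
step 28: x0=(2.3729, 0.6962, -2.2156) x1=(0.7253, -1.5730, 0.4438) x2=(-1.7966, 0.1245, 1.1829) x3=(0.1826, -2.3212, -0.0101)
step 29: x0=(2.3990, 0.6575, -2.2358) x1=(0.7750, -1.6267, 0.4916) x2=(-1.7938, 0.1416, 1.1986) x3=(0.1404, -2.3073, -0.0189)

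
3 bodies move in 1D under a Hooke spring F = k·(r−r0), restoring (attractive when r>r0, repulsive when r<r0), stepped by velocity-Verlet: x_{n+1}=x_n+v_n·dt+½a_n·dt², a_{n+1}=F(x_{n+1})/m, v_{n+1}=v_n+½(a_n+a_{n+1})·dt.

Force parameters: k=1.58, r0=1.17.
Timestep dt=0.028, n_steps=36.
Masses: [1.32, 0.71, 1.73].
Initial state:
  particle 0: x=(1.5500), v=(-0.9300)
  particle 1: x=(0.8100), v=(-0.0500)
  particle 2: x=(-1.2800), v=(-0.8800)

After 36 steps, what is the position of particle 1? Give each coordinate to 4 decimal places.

step 0: x0=(1.5500) x1=(0.8100) x2=(-1.2800)
step 1: x0=(1.5234) x1=(0.8074) x2=(-1.3037)
step 2: x0=(1.4956) x1=(0.8024) x2=(-1.3256)
step 3: x0=(1.4668) x1=(0.7949) x2=(-1.3456)
step 4: x0=(1.4369) x1=(0.7848) x2=(-1.3637)
step 5: x0=(1.4059) x1=(0.7721) x2=(-1.3799)
step 6: x0=(1.3739) x1=(0.7568) x2=(-1.3943)
step 7: x0=(1.3410) x1=(0.7388) x2=(-1.4069)
step 8: x0=(1.3071) x1=(0.7181) x2=(-1.4176)
step 9: x0=(1.2722) x1=(0.6947) x2=(-1.4265)
step 10: x0=(1.2365) x1=(0.6686) x2=(-1.4336)
step 11: x0=(1.2000) x1=(0.6398) x2=(-1.4390)
step 12: x0=(1.1626) x1=(0.6084) x2=(-1.4427)
step 13: x0=(1.1245) x1=(0.5743) x2=(-1.4447)
step 14: x0=(1.0857) x1=(0.5377) x2=(-1.4451)
step 15: x0=(1.0461) x1=(0.4986) x2=(-1.4440)
step 16: x0=(1.0059) x1=(0.4571) x2=(-1.4414)
step 17: x0=(0.9651) x1=(0.4132) x2=(-1.4373)
step 18: x0=(0.9237) x1=(0.3671) x2=(-1.4319)
step 19: x0=(0.8818) x1=(0.3187) x2=(-1.4251)
step 20: x0=(0.8394) x1=(0.2684) x2=(-1.4172)
step 21: x0=(0.7965) x1=(0.2160) x2=(-1.4080)
step 22: x0=(0.7532) x1=(0.1619) x2=(-1.3979)
step 23: x0=(0.7095) x1=(0.1060) x2=(-1.3867)
step 24: x0=(0.6655) x1=(0.0486) x2=(-1.3747)
step 25: x0=(0.6212) x1=(-0.0101) x2=(-1.3618)
step 26: x0=(0.5766) x1=(-0.0702) x2=(-1.3482)
step 27: x0=(0.5318) x1=(-0.1314) x2=(-1.3340)
step 28: x0=(0.4869) x1=(-0.1935) x2=(-1.3193)
step 29: x0=(0.4418) x1=(-0.2563) x2=(-1.3042)
step 30: x0=(0.3966) x1=(-0.3198) x2=(-1.2887)
step 31: x0=(0.3513) x1=(-0.3837) x2=(-1.2731)
step 32: x0=(0.3060) x1=(-0.4479) x2=(-1.2573)
step 33: x0=(0.2608) x1=(-0.5122) x2=(-1.2414)
step 34: x0=(0.2156) x1=(-0.5764) x2=(-1.2257)
step 35: x0=(0.1705) x1=(-0.6404) x2=(-1.2101)
step 36: x0=(0.1255) x1=(-0.7039) x2=(-1.1948)

(-0.7039)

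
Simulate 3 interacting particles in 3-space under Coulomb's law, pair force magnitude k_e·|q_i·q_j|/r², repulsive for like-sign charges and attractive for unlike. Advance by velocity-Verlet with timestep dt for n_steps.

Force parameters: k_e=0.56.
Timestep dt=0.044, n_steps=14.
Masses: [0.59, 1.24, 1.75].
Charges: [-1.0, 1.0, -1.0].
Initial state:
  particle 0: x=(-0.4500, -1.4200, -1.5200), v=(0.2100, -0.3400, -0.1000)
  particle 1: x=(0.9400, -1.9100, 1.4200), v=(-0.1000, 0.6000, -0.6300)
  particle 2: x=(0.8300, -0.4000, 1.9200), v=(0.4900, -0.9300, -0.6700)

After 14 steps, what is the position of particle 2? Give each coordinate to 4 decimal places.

(1.1312, -1.0080, 1.4944)

step 0: x0=(-0.4500, -1.4200, -1.5200) x1=(0.9400, -1.9100, 1.4200) x2=(0.8300, -0.4000, 1.9200)
step 1: x0=(-0.4407, -1.4350, -1.5244) x1=(0.9356, -1.8834, 1.3923) x2=(0.8516, -0.4410, 1.8905)
step 2: x0=(-0.4315, -1.4500, -1.5287) x1=(0.9311, -1.8565, 1.3646) x2=(0.8732, -0.4823, 1.8610)
step 3: x0=(-0.4221, -1.4651, -1.5330) x1=(0.9266, -1.8292, 1.3371) x2=(0.8948, -0.5238, 1.8313)
step 4: x0=(-0.4128, -1.4803, -1.5373) x1=(0.9220, -1.8014, 1.3095) x2=(0.9165, -0.5656, 1.8017)
step 5: x0=(-0.4034, -1.4955, -1.5415) x1=(0.9173, -1.7732, 1.2821) x2=(0.9381, -0.6078, 1.7719)
step 6: x0=(-0.3940, -1.5108, -1.5457) x1=(0.9127, -1.7444, 1.2549) x2=(0.9598, -0.6502, 1.7420)
step 7: x0=(-0.3846, -1.5261, -1.5498) x1=(0.9080, -1.7151, 1.2278) x2=(0.9815, -0.6931, 1.7120)
step 8: x0=(-0.3751, -1.5414, -1.5538) x1=(0.9034, -1.6852, 1.2009) x2=(1.0032, -0.7364, 1.6818)
step 9: x0=(-0.3656, -1.5568, -1.5578) x1=(0.8987, -1.6546, 1.1742) x2=(1.0248, -0.7801, 1.6515)
step 10: x0=(-0.3561, -1.5722, -1.5618) x1=(0.8942, -1.6233, 1.1479) x2=(1.0464, -0.8244, 1.6208)
step 11: x0=(-0.3466, -1.5877, -1.5657) x1=(0.8897, -1.5911, 1.1220) x2=(1.0679, -0.8693, 1.5899)
step 12: x0=(-0.3370, -1.6032, -1.5695) x1=(0.8855, -1.5579, 1.0966) x2=(1.0892, -0.9148, 1.5586)
step 13: x0=(-0.3274, -1.6187, -1.5733) x1=(0.8815, -1.5238, 1.0718) x2=(1.1103, -0.9610, 1.5268)
step 14: x0=(-0.3177, -1.6342, -1.5770) x1=(0.8780, -1.4885, 1.0479) x2=(1.1312, -1.0080, 1.4944)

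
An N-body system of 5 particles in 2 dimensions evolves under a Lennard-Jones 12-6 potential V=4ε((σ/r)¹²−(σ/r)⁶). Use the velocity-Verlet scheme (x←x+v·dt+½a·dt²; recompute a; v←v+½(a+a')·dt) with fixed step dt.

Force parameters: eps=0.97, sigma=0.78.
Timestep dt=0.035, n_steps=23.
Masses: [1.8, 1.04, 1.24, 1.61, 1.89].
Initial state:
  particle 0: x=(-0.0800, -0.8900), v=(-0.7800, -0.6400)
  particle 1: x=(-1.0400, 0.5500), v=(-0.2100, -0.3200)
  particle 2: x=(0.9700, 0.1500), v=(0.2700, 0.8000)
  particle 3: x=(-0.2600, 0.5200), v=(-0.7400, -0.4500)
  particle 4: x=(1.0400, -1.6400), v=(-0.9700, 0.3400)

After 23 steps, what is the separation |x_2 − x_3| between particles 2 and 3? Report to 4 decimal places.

1.3645

step 0: x0=(-0.0800, -0.8900) x1=(-1.0400, 0.5500) x2=(0.9700, 0.1500) x3=(-0.2600, 0.5200) x4=(1.0400, -1.6400)
step 1: x0=(-0.1071, -0.9123) x1=(-1.0646, 0.5394) x2=(0.9789, 0.1780) x3=(-0.2744, 0.5036) x4=(1.0059, -1.6280)
step 2: x0=(-0.1337, -0.9343) x1=(-1.1158, 0.5299) x2=(0.9869, 0.2059) x3=(-0.2709, 0.4859) x4=(0.9714, -1.6156)
step 3: x0=(-0.1599, -0.9562) x1=(-1.1714, 0.5205) x2=(0.9940, 0.2337) x3=(-0.2639, 0.4676) x4=(0.9365, -1.6030)
step 4: x0=(-0.1856, -0.9780) x1=(-1.2246, 0.5110) x2=(1.0001, 0.2616) x3=(-0.2578, 0.4490) x4=(0.9011, -1.5900)
step 5: x0=(-0.2107, -0.9997) x1=(-1.2741, 0.5011) x2=(1.0053, 0.2894) x3=(-0.2533, 0.4301) x4=(0.8651, -1.5766)
step 6: x0=(-0.2351, -1.0215) x1=(-1.3204, 0.4909) x2=(1.0095, 0.3172) x3=(-0.2501, 0.4109) x4=(0.8285, -1.5629)
step 7: x0=(-0.2587, -1.0433) x1=(-1.3640, 0.4804) x2=(1.0127, 0.3449) x3=(-0.2480, 0.3915) x4=(0.7912, -1.5487)
step 8: x0=(-0.2814, -1.0652) x1=(-1.4053, 0.4697) x2=(1.0150, 0.3726) x3=(-0.2465, 0.3719) x4=(0.7530, -1.5340)
step 9: x0=(-0.3030, -1.0872) x1=(-1.4449, 0.4588) x2=(1.0163, 0.4002) x3=(-0.2455, 0.3521) x4=(0.7137, -1.5189)
step 10: x0=(-0.3234, -1.1095) x1=(-1.4829, 0.4477) x2=(1.0167, 0.4277) x3=(-0.2447, 0.3320) x4=(0.6734, -1.5032)
step 11: x0=(-0.3424, -1.1320) x1=(-1.5198, 0.4365) x2=(1.0161, 0.4550) x3=(-0.2440, 0.3118) x4=(0.6316, -1.4869)
step 12: x0=(-0.3596, -1.1548) x1=(-1.5556, 0.4251) x2=(1.0147, 0.4822) x3=(-0.2433, 0.2914) x4=(0.5882, -1.4700)
step 13: x0=(-0.3750, -1.1779) x1=(-1.5906, 0.4136) x2=(1.0123, 0.5092) x3=(-0.2424, 0.2708) x4=(0.5431, -1.4524)
step 14: x0=(-0.3885, -1.2014) x1=(-1.6249, 0.4020) x2=(1.0091, 0.5360) x3=(-0.2414, 0.2501) x4=(0.4961, -1.4342)
step 15: x0=(-0.4004, -1.2250) x1=(-1.6585, 0.3903) x2=(1.0051, 0.5625) x3=(-0.2401, 0.2292) x4=(0.4477, -1.4156)
step 16: x0=(-0.4128, -1.2482) x1=(-1.6917, 0.3784) x2=(1.0003, 0.5888) x3=(-0.2385, 0.2082) x4=(0.3996, -1.3970)
step 17: x0=(-0.4307, -1.2701) x1=(-1.7244, 0.3666) x2=(0.9948, 0.6148) x3=(-0.2366, 0.1871) x4=(0.3569, -1.3793)
step 18: x0=(-0.4624, -1.2899) x1=(-1.7567, 0.3546) x2=(0.9885, 0.6406) x3=(-0.2344, 0.1658) x4=(0.3272, -1.3633)
step 19: x0=(-0.5086, -1.3081) x1=(-1.7887, 0.3426) x2=(0.9816, 0.6660) x3=(-0.2319, 0.1444) x4=(0.3114, -1.3485)
step 20: x0=(-0.5615, -1.3257) x1=(-1.8204, 0.3305) x2=(0.9740, 0.6912) x3=(-0.2291, 0.1228) x4=(0.3020, -1.3338)
step 21: x0=(-0.6152, -1.3430) x1=(-1.8519, 0.3183) x2=(0.9658, 0.7160) x3=(-0.2260, 0.1010) x4=(0.2932, -1.3190)
step 22: x0=(-0.6675, -1.3602) x1=(-1.8832, 0.3061) x2=(0.9571, 0.7406) x3=(-0.2225, 0.0791) x4=(0.2831, -1.3040)
step 23: x0=(-0.7177, -1.3769) x1=(-1.9142, 0.2938) x2=(0.9478, 0.7648) x3=(-0.2187, 0.0569) x4=(0.2711, -1.2890)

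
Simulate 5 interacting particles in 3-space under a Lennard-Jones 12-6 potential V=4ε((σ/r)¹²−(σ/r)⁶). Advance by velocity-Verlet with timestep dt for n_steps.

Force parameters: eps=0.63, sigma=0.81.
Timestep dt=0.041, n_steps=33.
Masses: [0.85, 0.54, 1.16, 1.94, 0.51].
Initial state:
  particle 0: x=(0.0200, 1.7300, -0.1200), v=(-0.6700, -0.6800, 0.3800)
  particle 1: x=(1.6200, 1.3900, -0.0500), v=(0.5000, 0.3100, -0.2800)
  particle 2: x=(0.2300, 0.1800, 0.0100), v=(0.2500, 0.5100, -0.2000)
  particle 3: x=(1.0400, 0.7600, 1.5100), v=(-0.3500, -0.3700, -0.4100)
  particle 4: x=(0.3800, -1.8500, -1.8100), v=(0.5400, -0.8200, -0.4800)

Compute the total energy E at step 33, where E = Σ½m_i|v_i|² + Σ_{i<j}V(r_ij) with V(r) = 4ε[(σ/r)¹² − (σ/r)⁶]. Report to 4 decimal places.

1.3401

step 0: x0=(0.0200, 1.7300, -0.1200) x1=(1.6200, 1.3900, -0.0500) x2=(0.2300, 0.1800, 0.0100) x3=(1.0400, 0.7600, 1.5100) x4=(0.3800, -1.8500, -1.8100)
step 1: x0=(-0.0073, 1.7019, -0.1044) x1=(1.6402, 1.4027, -0.0614) x2=(0.2403, 0.2011, 0.0018) x3=(1.0256, 0.7448, 1.4931) x4=(0.4021, -1.8836, -1.8297)
step 2: x0=(-0.0343, 1.6734, -0.0887) x1=(1.6598, 1.4152, -0.0726) x2=(0.2506, 0.2225, -0.0063) x3=(1.0113, 0.7297, 1.4761) x4=(0.4243, -1.9172, -1.8493)
step 3: x0=(-0.0610, 1.6442, -0.0730) x1=(1.6790, 1.4275, -0.0836) x2=(0.2610, 0.2445, -0.0143) x3=(0.9969, 0.7145, 1.4590) x4=(0.4464, -1.9508, -1.8690)
step 4: x0=(-0.0874, 1.6145, -0.0572) x1=(1.6976, 1.4398, -0.0945) x2=(0.2715, 0.2669, -0.0222) x3=(0.9824, 0.6994, 1.4418) x4=(0.4686, -1.9844, -1.8887)
step 5: x0=(-0.1134, 1.5839, -0.0413) x1=(1.7159, 1.4518, -0.1052) x2=(0.2819, 0.2900, -0.0300) x3=(0.9680, 0.6843, 1.4244) x4=(0.4907, -2.0180, -1.9083)
step 6: x0=(-0.1390, 1.5525, -0.0254) x1=(1.7337, 1.4637, -0.1157) x2=(0.2922, 0.3138, -0.0377) x3=(0.9535, 0.6691, 1.4068) x4=(0.5128, -2.0516, -1.9279)
step 7: x0=(-0.1640, 1.5200, -0.0094) x1=(1.7512, 1.4754, -0.1261) x2=(0.3024, 0.3385, -0.0452) x3=(0.9390, 0.6540, 1.3891) x4=(0.5350, -2.0851, -1.9476)
step 8: x0=(-0.1885, 1.4861, 0.0065) x1=(1.7684, 1.4869, -0.1364) x2=(0.3124, 0.3642, -0.0525) x3=(0.9244, 0.6389, 1.3713) x4=(0.5571, -2.1187, -1.9672)
step 9: x0=(-0.2122, 1.4507, 0.0224) x1=(1.7852, 1.4983, -0.1466) x2=(0.3221, 0.3911, -0.0595) x3=(0.9097, 0.6238, 1.3532) x4=(0.5792, -2.1522, -1.9868)
step 10: x0=(-0.2348, 1.4135, 0.0382) x1=(1.8018, 1.5095, -0.1566) x2=(0.3313, 0.4195, -0.0661) x3=(0.8950, 0.6087, 1.3349) x4=(0.6014, -2.1858, -2.0065)
step 11: x0=(-0.2561, 1.3741, 0.0539) x1=(1.8180, 1.5205, -0.1665) x2=(0.3398, 0.4494, -0.0723) x3=(0.8802, 0.5936, 1.3165) x4=(0.6235, -2.2193, -2.0261)
step 12: x0=(-0.2758, 1.3324, 0.0693) x1=(1.8339, 1.5314, -0.1764) x2=(0.3474, 0.4812, -0.0779) x3=(0.8653, 0.5785, 1.2977) x4=(0.6457, -2.2529, -2.0457)
step 13: x0=(-0.2935, 1.2879, 0.0843) x1=(1.8496, 1.5421, -0.1861) x2=(0.3537, 0.5150, -0.0829) x3=(0.8503, 0.5634, 1.2787) x4=(0.6678, -2.2864, -2.0653)
step 14: x0=(-0.3087, 1.2406, 0.0988) x1=(1.8650, 1.5526, -0.1958) x2=(0.3586, 0.5509, -0.0870) x3=(0.8352, 0.5484, 1.2594) x4=(0.6899, -2.3200, -2.0849)
step 15: x0=(-0.3213, 1.1908, 0.1127) x1=(1.8802, 1.5630, -0.2054) x2=(0.3620, 0.5886, -0.0902) x3=(0.8200, 0.5334, 1.2398) x4=(0.7121, -2.3535, -2.1046)
step 16: x0=(-0.3324, 1.1396, 0.1264) x1=(1.8951, 1.5732, -0.2149) x2=(0.3646, 0.6274, -0.0925) x3=(0.8046, 0.5184, 1.2198) x4=(0.7342, -2.3870, -2.1242)
step 17: x0=(-0.3451, 1.0897, 0.1407) x1=(1.9097, 1.5832, -0.2243) x2=(0.3687, 0.6652, -0.0948) x3=(0.7891, 0.5036, 1.1994) x4=(0.7563, -2.4206, -2.1438)
step 18: x0=(-0.3647, 1.0439, 0.1575) x1=(1.9241, 1.5931, -0.2337) x2=(0.3783, 0.6998, -0.0982) x3=(0.7734, 0.4888, 1.1785) x4=(0.7785, -2.4541, -2.1634)
step 19: x0=(-0.3931, 1.0022, 0.1775) x1=(1.9382, 1.6029, -0.2430) x2=(0.3948, 0.7314, -0.1032) x3=(0.7575, 0.4741, 1.1572) x4=(0.8006, -2.4876, -2.1830)
step 20: x0=(-0.4254, 0.9618, 0.1992) x1=(1.9521, 1.6124, -0.2522) x2=(0.4146, 0.7618, -0.1086) x3=(0.7414, 0.4596, 1.1354) x4=(0.8227, -2.5211, -2.2026)
step 21: x0=(-0.4568, 0.9211, 0.2209) x1=(1.9657, 1.6219, -0.2614) x2=(0.4342, 0.7922, -0.1131) x3=(0.7250, 0.4452, 1.1131) x4=(0.8449, -2.5547, -2.2222)
step 22: x0=(-0.4849, 0.8800, 0.2416) x1=(1.9790, 1.6312, -0.2705) x2=(0.4520, 0.8228, -0.1160) x3=(0.7085, 0.4310, 1.0902) x4=(0.8670, -2.5882, -2.2418)
step 23: x0=(-0.5093, 0.8385, 0.2613) x1=(1.9920, 1.6403, -0.2795) x2=(0.4675, 0.8533, -0.1172) x3=(0.6917, 0.4171, 1.0667) x4=(0.8891, -2.6217, -2.2614)
step 24: x0=(-0.5301, 0.7969, 0.2800) x1=(2.0047, 1.6492, -0.2885) x2=(0.4809, 0.8835, -0.1165) x3=(0.6747, 0.4033, 1.0425) x4=(0.9113, -2.6552, -2.2810)
step 25: x0=(-0.5476, 0.7554, 0.2978) x1=(2.0172, 1.6580, -0.2975) x2=(0.4926, 0.9132, -0.1142) x3=(0.6574, 0.3899, 1.0176) x4=(0.9334, -2.6887, -2.3006)
step 26: x0=(-0.5622, 0.7142, 0.3149) x1=(2.0293, 1.6666, -0.3063) x2=(0.5027, 0.9422, -0.1101) x3=(0.6398, 0.3769, 0.9921) x4=(0.9556, -2.7222, -2.3202)
step 27: x0=(-0.5742, 0.6732, 0.3316) x1=(2.0411, 1.6751, -0.3151) x2=(0.5116, 0.9705, -0.1046) x3=(0.6219, 0.3642, 0.9658) x4=(0.9777, -2.7558, -2.3398)
step 28: x0=(-0.5839, 0.6325, 0.3479) x1=(2.0526, 1.6834, -0.3239) x2=(0.5196, 0.9979, -0.0975) x3=(0.6036, 0.3519, 0.9387) x4=(0.9998, -2.7893, -2.3594)
step 29: x0=(-0.5913, 0.5920, 0.3641) x1=(2.0638, 1.6916, -0.3326) x2=(0.5267, 1.0244, -0.0889) x3=(0.5850, 0.3401, 0.9109) x4=(1.0220, -2.8228, -2.3790)
step 30: x0=(-0.5968, 0.5518, 0.3803) x1=(2.0746, 1.6996, -0.3412) x2=(0.5332, 1.0499, -0.0790) x3=(0.5659, 0.3289, 0.8821) x4=(1.0441, -2.8563, -2.3986)
step 31: x0=(-0.6001, 0.5118, 0.3966) x1=(2.0851, 1.7075, -0.3498) x2=(0.5393, 1.0744, -0.0677) x3=(0.5462, 0.3183, 0.8525) x4=(1.0662, -2.8898, -2.4182)
step 32: x0=(-0.6012, 0.4720, 0.4132) x1=(2.0953, 1.7152, -0.3583) x2=(0.5449, 1.0976, -0.0551) x3=(0.5260, 0.3083, 0.8220) x4=(1.0884, -2.9233, -2.4378)
step 33: x0=(-0.6000, 0.4322, 0.4300) x1=(2.1052, 1.7228, -0.3667) x2=(0.5501, 1.1197, -0.0412) x3=(0.5050, 0.2990, 0.7905) x4=(1.1105, -2.9568, -2.4574)
step 0 velocities: v0=(-0.6700, -0.6800, 0.3800) v1=(0.5000, 0.3100, -0.2800) v2=(0.2500, 0.5100, -0.2000) v3=(-0.3500, -0.3700, -0.4100) v4=(0.5400, -0.8200, -0.4800)
step 0: KE=1.4928, PE=-0.1533, E=1.3395
step 33 velocities: v0=(0.0616, -0.9684, 0.4172) v1=(0.2374, 0.1835, -0.2044) v2=(0.1235, 0.5214, 0.3556) v3=(-0.5218, -0.2160, -0.7801) v4=(0.5398, -0.8173, -0.4779)
step 33: KE=1.9522, PE=-0.6121, E=1.3401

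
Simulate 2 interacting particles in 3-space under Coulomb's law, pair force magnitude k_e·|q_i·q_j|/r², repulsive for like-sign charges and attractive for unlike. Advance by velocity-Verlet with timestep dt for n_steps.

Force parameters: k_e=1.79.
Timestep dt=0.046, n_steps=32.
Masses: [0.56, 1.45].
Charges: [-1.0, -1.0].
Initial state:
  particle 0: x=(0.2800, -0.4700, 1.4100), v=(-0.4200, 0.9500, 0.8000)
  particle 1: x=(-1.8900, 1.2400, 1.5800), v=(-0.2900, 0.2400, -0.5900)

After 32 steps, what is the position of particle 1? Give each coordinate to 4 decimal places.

(-2.4639, 1.6897, 0.6788)

step 0: x0=(0.2800, -0.4700, 1.4100) x1=(-1.8900, 1.2400, 1.5800)
step 1: x0=(0.2610, -0.4266, 1.4468) x1=(-1.9035, 1.2511, 1.5529)
step 2: x0=(0.2428, -0.3837, 1.4835) x1=(-1.9172, 1.2625, 1.5258)
step 3: x0=(0.2252, -0.3414, 1.5202) x1=(-1.9313, 1.2741, 1.4986)
step 4: x0=(0.2084, -0.2996, 1.5570) x1=(-1.9456, 1.2859, 1.4715)
step 5: x0=(0.1924, -0.2584, 1.5937) x1=(-1.9602, 1.2979, 1.4444)
step 6: x0=(0.1772, -0.2178, 1.6305) x1=(-1.9751, 1.3101, 1.4173)
step 7: x0=(0.1627, -0.1777, 1.6674) x1=(-1.9903, 1.3225, 1.3901)
step 8: x0=(0.1490, -0.1381, 1.7044) x1=(-2.0058, 1.3352, 1.3629)
step 9: x0=(0.1361, -0.0992, 1.7416) x1=(-2.0217, 1.3480, 1.3356)
step 10: x0=(0.1241, -0.0607, 1.7788) x1=(-2.0378, 1.3611, 1.3083)
step 11: x0=(0.1128, -0.0228, 1.8163) x1=(-2.0542, 1.3744, 1.2809)
step 12: x0=(0.1023, 0.0146, 1.8539) x1=(-2.0710, 1.3878, 1.2534)
step 13: x0=(0.0926, 0.0515, 1.8918) x1=(-2.0881, 1.4015, 1.2259)
step 14: x0=(0.0838, 0.0879, 1.9299) x1=(-2.1054, 1.4154, 1.1982)
step 15: x0=(0.0757, 0.1239, 1.9683) x1=(-2.1231, 1.4294, 1.1705)
step 16: x0=(0.0683, 0.1593, 2.0069) x1=(-2.1411, 1.4436, 1.1426)
step 17: x0=(0.0618, 0.1944, 2.0459) x1=(-2.1594, 1.4580, 1.1147)
step 18: x0=(0.0560, 0.2290, 2.0851) x1=(-2.1779, 1.4726, 1.0866)
step 19: x0=(0.0509, 0.2632, 2.1247) x1=(-2.1967, 1.4873, 1.0583)
step 20: x0=(0.0465, 0.2970, 2.1646) x1=(-2.2159, 1.5021, 1.0300)
step 21: x0=(0.0428, 0.3304, 2.2049) x1=(-2.2352, 1.5171, 1.0015)
step 22: x0=(0.0398, 0.3635, 2.2455) x1=(-2.2549, 1.5323, 0.9729)
step 23: x0=(0.0375, 0.3963, 2.2865) x1=(-2.2748, 1.5475, 0.9441)
step 24: x0=(0.0358, 0.4287, 2.3279) x1=(-2.2949, 1.5629, 0.9152)
step 25: x0=(0.0347, 0.4608, 2.3696) x1=(-2.3153, 1.5784, 0.8862)
step 26: x0=(0.0342, 0.4927, 2.4117) x1=(-2.3359, 1.5940, 0.8570)
step 27: x0=(0.0343, 0.5243, 2.4542) x1=(-2.3567, 1.6098, 0.8277)
step 28: x0=(0.0349, 0.5556, 2.4971) x1=(-2.3778, 1.6256, 0.7982)
step 29: x0=(0.0360, 0.5868, 2.5403) x1=(-2.3990, 1.6415, 0.7686)
step 30: x0=(0.0377, 0.6177, 2.5839) x1=(-2.4205, 1.6575, 0.7388)
step 31: x0=(0.0398, 0.6483, 2.6279) x1=(-2.4421, 1.6735, 0.7089)
step 32: x0=(0.0424, 0.6788, 2.6722) x1=(-2.4639, 1.6897, 0.6788)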